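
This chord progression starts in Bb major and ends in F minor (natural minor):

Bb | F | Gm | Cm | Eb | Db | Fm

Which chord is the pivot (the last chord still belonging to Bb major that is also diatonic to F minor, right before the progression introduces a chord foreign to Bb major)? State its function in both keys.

Chords diatonic to Bb major: Bb, Cm, Dm, Eb, F, Gm, Adim.
Reading the progression, the first chord not in that set is Db, so the modulation leaves Bb major there.
The chord immediately before Db is Eb, which is diatonic to both keys: IV in Bb major and VII in F minor.

Eb — IV in Bb major, VII in F minor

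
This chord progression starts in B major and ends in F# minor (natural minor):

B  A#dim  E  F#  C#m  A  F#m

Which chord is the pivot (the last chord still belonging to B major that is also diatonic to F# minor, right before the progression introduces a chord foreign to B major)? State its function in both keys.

Chords diatonic to B major: B, C#m, D#m, E, F#, G#m, A#dim.
Reading the progression, the first chord not in that set is A, so the modulation leaves B major there.
The chord immediately before A is C#m, which is diatonic to both keys: ii in B major and v in F# minor.

C#m — ii in B major, v in F# minor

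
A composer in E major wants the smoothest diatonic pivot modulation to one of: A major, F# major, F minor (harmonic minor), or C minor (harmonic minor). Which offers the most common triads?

A major

Triads of E major: E (I), F#m (ii), G#m (iii), A (IV), B (V), C#m (vi), D#dim (vii°).
A major shares 4: E, F#m, A, C#m.
F# major shares 2: G#m, B.
F minor (harmonic minor) shares 0: none.
C minor (harmonic minor) shares 0: none.
The most common triads (4) are shared with A major.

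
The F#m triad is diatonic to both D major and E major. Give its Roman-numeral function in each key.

The scale of D major is D E F# G A B C#; F# is degree 3, and the triad built there (F#-A-C#) is minor, so it is iii.
The scale of E major is E F# G# A B C# D#; F# is degree 2, and the triad built there (F#-A-C#) is minor, so it is ii.

iii in D major; ii in E major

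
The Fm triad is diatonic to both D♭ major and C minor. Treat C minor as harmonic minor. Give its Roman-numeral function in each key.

iii in D♭ major; iv in C minor

The scale of D♭ major is D♭ E♭ F G♭ A♭ B♭ C; F is degree 3, and the triad built there (F-A♭-C) is minor, so it is iii.
The scale of C minor (harmonic minor) is C D E♭ F G A♭ B; F is degree 4, and the triad built there (F-A♭-C) is minor, so it is iv.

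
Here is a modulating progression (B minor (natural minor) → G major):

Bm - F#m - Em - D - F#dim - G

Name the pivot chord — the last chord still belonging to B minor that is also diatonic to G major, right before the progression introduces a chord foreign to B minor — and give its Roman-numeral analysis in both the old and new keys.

D — III in B minor, V in G major

Chords diatonic to B minor: Bm, C#dim, D, Em, F#m, G, A.
Reading the progression, the first chord not in that set is F#dim, so the modulation leaves B minor there.
The chord immediately before F#dim is D, which is diatonic to both keys: III in B minor and V in G major.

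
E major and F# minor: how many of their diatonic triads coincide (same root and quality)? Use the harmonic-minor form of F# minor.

1

Diatonic triads of E major: E major (I), F# minor (ii), G# minor (iii), A major (IV), B major (V), C# minor (vi), D# diminished (vii°).
Diatonic triads of F# minor (harmonic minor): F# minor (i), G# diminished (ii°), A augmented (III+), B minor (iv), C# major (V), D major (VI), E# diminished (vii°).
Matching root and quality in both lists: F# minor.
That gives 1 common triad.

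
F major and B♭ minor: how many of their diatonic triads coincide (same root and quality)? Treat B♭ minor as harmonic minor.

Diatonic triads of F major: F (I), Gm (ii), Am (iii), B♭ (IV), C (V), Dm (vi), Edim (vii°).
Diatonic triads of B♭ minor (harmonic minor): B♭m (i), Cdim (ii°), D♭aug (III+), E♭m (iv), F (V), G♭ (VI), Adim (vii°).
Matching root and quality in both lists: F.
That gives 1 common triad.

1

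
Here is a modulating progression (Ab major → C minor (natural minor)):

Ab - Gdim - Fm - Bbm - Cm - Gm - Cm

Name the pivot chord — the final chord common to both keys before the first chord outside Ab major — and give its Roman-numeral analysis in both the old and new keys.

Cm — iii in Ab major, i in C minor

Chords diatonic to Ab major: Ab, Bbm, Cm, Db, Eb, Fm, Gdim.
Reading the progression, the first chord not in that set is Gm, so the modulation leaves Ab major there.
The chord immediately before Gm is Cm, which is diatonic to both keys: iii in Ab major and i in C minor.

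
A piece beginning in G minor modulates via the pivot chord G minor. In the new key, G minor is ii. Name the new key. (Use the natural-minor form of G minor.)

The numeral ii denotes a minor triad on scale degree 2. With G on degree 2, the tonic of the new key is F.
Degree 2 carries a minor triad in major keys, so the destination is F major.
Check: the diatonic triads of F major are F (I), Gm (ii), Am (iii), Bb (IV), C (V), Dm (vi), Edim (vii°) — G minor is indeed ii.

F major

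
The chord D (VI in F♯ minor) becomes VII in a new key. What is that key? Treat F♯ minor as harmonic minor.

E minor

The numeral VII denotes a major triad on scale degree 7. With D on degree 7, the tonic of the new key is E.
Degree 7 carries a major triad in natural-minor keys, so the destination is E minor.
Check: the diatonic triads of E minor (natural minor) are Em (i), F♯dim (ii°), G (III), Am (iv), Bm (v), C (VI), D (VII) — D is indeed VII.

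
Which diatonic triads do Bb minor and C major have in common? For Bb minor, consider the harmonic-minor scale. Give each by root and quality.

Triads in Bb minor (harmonic minor): Bb minor (i), C diminished (ii°), Db augmented (III+), Eb minor (iv), F major (V), Gb major (VI), A diminished (vii°).
Triads in C major: C major (I), D minor (ii), E minor (iii), F major (IV), G major (V), A minor (vi), B diminished (vii°).
Shared triads with their functions: F major (V in Bb minor, IV in C major).

F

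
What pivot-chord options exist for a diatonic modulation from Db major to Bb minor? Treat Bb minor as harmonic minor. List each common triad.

Triads in Db major: Db (I), Ebm (ii), Fm (iii), Gb (IV), Ab (V), Bbm (vi), Cdim (vii°).
Triads in Bb minor (harmonic minor): Bbm (i), Cdim (ii°), Dbaug (III+), Ebm (iv), F (V), Gb (VI), Adim (vii°).
Shared triads with their functions: Ebm (ii in Db major, iv in Bb minor); Gb (IV in Db major, VI in Bb minor); Bbm (vi in Db major, i in Bb minor); Cdim (vii° in Db major, ii° in Bb minor).

Ebm, Gb, Bbm, Cdim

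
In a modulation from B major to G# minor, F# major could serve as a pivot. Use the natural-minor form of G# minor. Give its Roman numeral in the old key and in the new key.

V in B major; VII in G# minor

The scale of B major is B C# D# E F# G# A#; F# is degree 5, and the triad built there (F#-A#-C#) is major, so it is V.
The scale of G# minor (natural minor) is G# A# B C# D# E F#; F# is degree 7, and the triad built there (F#-A#-C#) is major, so it is VII.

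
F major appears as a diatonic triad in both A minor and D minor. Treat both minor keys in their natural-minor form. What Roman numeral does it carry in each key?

The scale of A minor (natural minor) is A B C D E F G; F is degree 6, and the triad built there (F-A-C) is major, so it is VI.
The scale of D minor (natural minor) is D E F G A Bb C; F is degree 3, and the triad built there (F-A-C) is major, so it is III.

VI in A minor; III in D minor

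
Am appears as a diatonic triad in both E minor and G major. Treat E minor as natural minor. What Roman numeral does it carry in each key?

The scale of E minor (natural minor) is E F# G A B C D; A is degree 4, and the triad built there (A-C-E) is minor, so it is iv.
The scale of G major is G A B C D E F#; A is degree 2, and the triad built there (A-C-E) is minor, so it is ii.

iv in E minor; ii in G major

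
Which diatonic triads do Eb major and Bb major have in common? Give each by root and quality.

Eb, Gm, Bb, Cm

Triads in Eb major: Eb major (I), F minor (ii), G minor (iii), Ab major (IV), Bb major (V), C minor (vi), D diminished (vii°).
Triads in Bb major: Bb major (I), C minor (ii), D minor (iii), Eb major (IV), F major (V), G minor (vi), A diminished (vii°).
Shared triads with their functions: Eb major (I in Eb major, IV in Bb major); G minor (iii in Eb major, vi in Bb major); Bb major (V in Eb major, I in Bb major); C minor (vi in Eb major, ii in Bb major).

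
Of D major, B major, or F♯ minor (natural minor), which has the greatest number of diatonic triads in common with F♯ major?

B major

Triads of F♯ major: F♯ major (I), G♯ minor (ii), A♯ minor (iii), B major (IV), C♯ major (V), D♯ minor (vi), E♯ diminished (vii°).
D major shares 0: none.
B major shares 4: F♯, G♯m, B, D♯m.
F♯ minor (natural minor) shares 0: none.
The most common triads (4) are shared with B major.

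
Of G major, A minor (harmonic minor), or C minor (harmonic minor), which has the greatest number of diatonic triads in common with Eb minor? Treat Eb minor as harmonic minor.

C minor

Triads of Eb minor (harmonic minor): Ebm (i), Fdim (ii°), Gbaug (III+), Abm (iv), Bb (V), Cb (VI), Ddim (vii°).
G major shares 0: none.
A minor (harmonic minor) shares 0: none.
C minor (harmonic minor) shares 1: Ddim.
The most common triads (1) are shared with C minor.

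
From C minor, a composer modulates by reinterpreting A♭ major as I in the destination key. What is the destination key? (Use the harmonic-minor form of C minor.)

The numeral I denotes a major triad on scale degree 1. With A♭ on degree 1, the tonic of the new key is A♭.
Degree 1 carries a major triad in major keys, so the destination is A♭ major.
Check: the diatonic triads of A♭ major are A♭ (I), B♭m (ii), Cm (iii), D♭ (IV), E♭ (V), Fm (vi), Gdim (vii°) — A♭ major is indeed I.

A♭ major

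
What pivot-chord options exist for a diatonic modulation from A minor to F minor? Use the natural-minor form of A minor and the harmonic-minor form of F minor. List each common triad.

Triads in A minor (natural minor): Am (i), Bdim (ii°), C (III), Dm (iv), Em (v), F (VI), G (VII).
Triads in F minor (harmonic minor): Fm (i), Gdim (ii°), Abaug (III+), Bbm (iv), C (V), Db (VI), Edim (vii°).
Shared triads with their functions: C (III in A minor, V in F minor).

C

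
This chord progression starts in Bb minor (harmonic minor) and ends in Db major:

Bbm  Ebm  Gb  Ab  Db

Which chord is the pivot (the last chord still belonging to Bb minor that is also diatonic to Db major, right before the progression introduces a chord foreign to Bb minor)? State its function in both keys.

Chords diatonic to Bb minor: Bbm, Cdim, Dbaug, Ebm, F, Gb, Adim.
Reading the progression, the first chord not in that set is Ab, so the modulation leaves Bb minor there.
The chord immediately before Ab is Gb, which is diatonic to both keys: VI in Bb minor and IV in Db major.

Gb — VI in Bb minor, IV in Db major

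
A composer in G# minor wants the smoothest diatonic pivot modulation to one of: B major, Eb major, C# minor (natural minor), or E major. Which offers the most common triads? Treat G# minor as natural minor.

Triads of G# minor (natural minor): G#m (i), A#dim (ii°), B (III), C#m (iv), D#m (v), E (VI), F# (VII).
B major shares 7: G#m, A#dim, B, C#m, D#m, E, F#.
Eb major shares 0: none.
C# minor (natural minor) shares 4: G#m, B, C#m, E.
E major shares 4: G#m, B, C#m, E.
The most common triads (7) are shared with B major.

B major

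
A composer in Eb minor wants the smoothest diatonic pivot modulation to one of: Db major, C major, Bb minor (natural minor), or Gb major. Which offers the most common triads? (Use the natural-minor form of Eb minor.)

Triads of Eb minor (natural minor): Ebm (i), Fdim (ii°), Gb (III), Abm (iv), Bbm (v), Cb (VI), Db (VII).
Db major shares 4: Ebm, Gb, Bbm, Db.
C major shares 0: none.
Bb minor (natural minor) shares 4: Ebm, Gb, Bbm, Db.
Gb major shares 7: Ebm, Fdim, Gb, Abm, Bbm, Cb, Db.
The most common triads (7) are shared with Gb major.

Gb major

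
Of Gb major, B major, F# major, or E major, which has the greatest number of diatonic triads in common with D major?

E major

Triads of D major: D major (I), E minor (ii), F# minor (iii), G major (IV), A major (V), B minor (vi), C# diminished (vii°).
Gb major shares 0: none.
B major shares 0: none.
F# major shares 0: none.
E major shares 2: F#m, A.
The most common triads (2) are shared with E major.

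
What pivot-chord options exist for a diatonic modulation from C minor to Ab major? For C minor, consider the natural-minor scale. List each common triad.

Cm, Eb, Fm, Ab

Triads in C minor (natural minor): C minor (i), D diminished (ii°), Eb major (III), F minor (iv), G minor (v), Ab major (VI), Bb major (VII).
Triads in Ab major: Ab major (I), Bb minor (ii), C minor (iii), Db major (IV), Eb major (V), F minor (vi), G diminished (vii°).
Shared triads with their functions: C minor (i in C minor, iii in Ab major); Eb major (III in C minor, V in Ab major); F minor (iv in C minor, vi in Ab major); Ab major (VI in C minor, I in Ab major).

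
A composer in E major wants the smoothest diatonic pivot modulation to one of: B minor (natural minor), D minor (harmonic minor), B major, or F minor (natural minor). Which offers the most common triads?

B major

Triads of E major: E major (I), F# minor (ii), G# minor (iii), A major (IV), B major (V), C# minor (vi), D# diminished (vii°).
B minor (natural minor) shares 2: F#m, A.
D minor (harmonic minor) shares 1: A.
B major shares 4: E, G#m, B, C#m.
F minor (natural minor) shares 0: none.
The most common triads (4) are shared with B major.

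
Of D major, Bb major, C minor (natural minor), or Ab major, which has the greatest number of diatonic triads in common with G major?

D major

Triads of G major: G major (I), A minor (ii), B minor (iii), C major (IV), D major (V), E minor (vi), F# diminished (vii°).
D major shares 4: G, Bm, D, Em.
Bb major shares 0: none.
C minor (natural minor) shares 0: none.
Ab major shares 0: none.
The most common triads (4) are shared with D major.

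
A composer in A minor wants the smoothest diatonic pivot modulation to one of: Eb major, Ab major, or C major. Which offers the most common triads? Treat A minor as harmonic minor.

C major

Triads of A minor (harmonic minor): Am (i), Bdim (ii°), Caug (III+), Dm (iv), E (V), F (VI), G#dim (vii°).
Eb major shares 0: none.
Ab major shares 0: none.
C major shares 4: Am, Bdim, Dm, F.
The most common triads (4) are shared with C major.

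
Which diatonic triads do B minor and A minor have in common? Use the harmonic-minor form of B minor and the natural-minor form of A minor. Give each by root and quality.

Em, G

Triads in B minor (harmonic minor): B minor (i), C♯ diminished (ii°), D augmented (III+), E minor (iv), F♯ major (V), G major (VI), A♯ diminished (vii°).
Triads in A minor (natural minor): A minor (i), B diminished (ii°), C major (III), D minor (iv), E minor (v), F major (VI), G major (VII).
Shared triads with their functions: E minor (iv in B minor, v in A minor); G major (VI in B minor, VII in A minor).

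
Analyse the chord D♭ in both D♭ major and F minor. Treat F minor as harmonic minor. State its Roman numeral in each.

I in D♭ major; VI in F minor

The scale of D♭ major is D♭ E♭ F G♭ A♭ B♭ C; D♭ is degree 1, and the triad built there (D♭-F-A♭) is major, so it is I.
The scale of F minor (harmonic minor) is F G A♭ B♭ C D♭ E; D♭ is degree 6, and the triad built there (D♭-F-A♭) is major, so it is VI.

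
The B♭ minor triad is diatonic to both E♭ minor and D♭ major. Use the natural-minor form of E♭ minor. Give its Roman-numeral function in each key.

The scale of E♭ minor (natural minor) is E♭ F G♭ A♭ B♭ C♭ D♭; B♭ is degree 5, and the triad built there (B♭-D♭-F) is minor, so it is v.
The scale of D♭ major is D♭ E♭ F G♭ A♭ B♭ C; B♭ is degree 6, and the triad built there (B♭-D♭-F) is minor, so it is vi.

v in E♭ minor; vi in D♭ major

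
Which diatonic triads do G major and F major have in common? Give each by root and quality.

Am, C

Triads in G major: G major (I), A minor (ii), B minor (iii), C major (IV), D major (V), E minor (vi), F# diminished (vii°).
Triads in F major: F major (I), G minor (ii), A minor (iii), Bb major (IV), C major (V), D minor (vi), E diminished (vii°).
Shared triads with their functions: A minor (ii in G major, iii in F major); C major (IV in G major, V in F major).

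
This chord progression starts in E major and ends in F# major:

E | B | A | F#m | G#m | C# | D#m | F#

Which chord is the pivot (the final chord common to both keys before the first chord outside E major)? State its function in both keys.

G#m — iii in E major, ii in F# major

Chords diatonic to E major: E, F#m, G#m, A, B, C#m, D#dim.
Reading the progression, the first chord not in that set is C#, so the modulation leaves E major there.
The chord immediately before C# is G#m, which is diatonic to both keys: iii in E major and ii in F# major.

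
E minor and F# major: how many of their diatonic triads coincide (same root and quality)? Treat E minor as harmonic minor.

1

Diatonic triads of E minor (harmonic minor): Em (i), F#dim (ii°), Gaug (III+), Am (iv), B (V), C (VI), D#dim (vii°).
Diatonic triads of F# major: F# (I), G#m (ii), A#m (iii), B (IV), C# (V), D#m (vi), E#dim (vii°).
Matching root and quality in both lists: B.
That gives 1 common triad.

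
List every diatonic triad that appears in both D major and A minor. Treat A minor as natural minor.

Triads in D major: D (I), Em (ii), F#m (iii), G (IV), A (V), Bm (vi), C#dim (vii°).
Triads in A minor (natural minor): Am (i), Bdim (ii°), C (III), Dm (iv), Em (v), F (VI), G (VII).
Shared triads with their functions: Em (ii in D major, v in A minor); G (IV in D major, VII in A minor).

Em, G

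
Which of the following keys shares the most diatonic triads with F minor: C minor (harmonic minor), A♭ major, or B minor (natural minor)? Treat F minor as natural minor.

Triads of F minor (natural minor): Fm (i), Gdim (ii°), A♭ (III), B♭m (iv), Cm (v), D♭ (VI), E♭ (VII).
C minor (harmonic minor) shares 3: Fm, A♭, Cm.
A♭ major shares 7: Fm, Gdim, A♭, B♭m, Cm, D♭, E♭.
B minor (natural minor) shares 0: none.
The most common triads (7) are shared with A♭ major.

A♭ major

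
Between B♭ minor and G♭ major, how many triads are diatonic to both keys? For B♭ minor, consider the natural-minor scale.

Diatonic triads of B♭ minor (natural minor): B♭ minor (i), C diminished (ii°), D♭ major (III), E♭ minor (iv), F minor (v), G♭ major (VI), A♭ major (VII).
Diatonic triads of G♭ major: G♭ major (I), A♭ minor (ii), B♭ minor (iii), C♭ major (IV), D♭ major (V), E♭ minor (vi), F diminished (vii°).
Matching root and quality in both lists: B♭ minor, D♭ major, E♭ minor, G♭ major.
That gives 4 common triads.

4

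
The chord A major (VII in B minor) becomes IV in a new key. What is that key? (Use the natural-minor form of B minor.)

E major

The numeral IV denotes a major triad on scale degree 4. With A on degree 4, the tonic of the new key is E.
Degree 4 carries a major triad in major keys, so the destination is E major.
Check: the diatonic triads of E major are E (I), F♯m (ii), G♯m (iii), A (IV), B (V), C♯m (vi), D♯dim (vii°) — A major is indeed IV.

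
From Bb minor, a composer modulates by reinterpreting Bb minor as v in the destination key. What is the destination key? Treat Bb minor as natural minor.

Eb minor

The numeral v denotes a minor triad on scale degree 5. With Bb on degree 5, the tonic of the new key is Eb.
Degree 5 carries a minor triad in natural-minor keys, so the destination is Eb minor.
Check: the diatonic triads of Eb minor (natural minor) are Ebm (i), Fdim (ii°), Gb (III), Abm (iv), Bbm (v), Cb (VI), Db (VII) — Bb minor is indeed v.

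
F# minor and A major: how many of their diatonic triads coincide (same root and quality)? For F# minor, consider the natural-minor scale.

7

Diatonic triads of F# minor (natural minor): F#m (i), G#dim (ii°), A (III), Bm (iv), C#m (v), D (VI), E (VII).
Diatonic triads of A major: A (I), Bm (ii), C#m (iii), D (IV), E (V), F#m (vi), G#dim (vii°).
Matching root and quality in both lists: F#m, G#dim, A, Bm, C#m, D, E.
That gives 7 common triads.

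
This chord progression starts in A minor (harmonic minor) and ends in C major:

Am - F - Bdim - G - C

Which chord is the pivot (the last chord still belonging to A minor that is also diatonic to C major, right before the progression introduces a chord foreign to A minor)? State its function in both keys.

Chords diatonic to A minor: Am, Bdim, Caug, Dm, E, F, G#dim.
Reading the progression, the first chord not in that set is G, so the modulation leaves A minor there.
The chord immediately before G is Bdim, which is diatonic to both keys: ii° in A minor and vii° in C major.

Bdim — ii° in A minor, vii° in C major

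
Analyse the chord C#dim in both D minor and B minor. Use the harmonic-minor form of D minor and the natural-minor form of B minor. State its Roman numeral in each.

The scale of D minor (harmonic minor) is D E F G A Bb C#; C# is degree 7, and the triad built there (C#-E-G) is diminished, so it is vii°.
The scale of B minor (natural minor) is B C# D E F# G A; C# is degree 2, and the triad built there (C#-E-G) is diminished, so it is ii°.

vii° in D minor; ii° in B minor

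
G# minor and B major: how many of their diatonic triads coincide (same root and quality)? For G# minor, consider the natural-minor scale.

7

Diatonic triads of G# minor (natural minor): G# minor (i), A# diminished (ii°), B major (III), C# minor (iv), D# minor (v), E major (VI), F# major (VII).
Diatonic triads of B major: B major (I), C# minor (ii), D# minor (iii), E major (IV), F# major (V), G# minor (vi), A# diminished (vii°).
Matching root and quality in both lists: G# minor, A# diminished, B major, C# minor, D# minor, E major, F# major.
That gives 7 common triads.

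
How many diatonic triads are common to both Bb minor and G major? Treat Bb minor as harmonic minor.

Diatonic triads of Bb minor (harmonic minor): Bbm (i), Cdim (ii°), Dbaug (III+), Ebm (iv), F (V), Gb (VI), Adim (vii°).
Diatonic triads of G major: G (I), Am (ii), Bm (iii), C (IV), D (V), Em (vi), F#dim (vii°).
No triad has the same root and quality in both keys.

0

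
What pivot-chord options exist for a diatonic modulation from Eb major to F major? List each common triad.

Gm, Bb

Triads in Eb major: Eb (I), Fm (ii), Gm (iii), Ab (IV), Bb (V), Cm (vi), Ddim (vii°).
Triads in F major: F (I), Gm (ii), Am (iii), Bb (IV), C (V), Dm (vi), Edim (vii°).
Shared triads with their functions: Gm (iii in Eb major, ii in F major); Bb (V in Eb major, IV in F major).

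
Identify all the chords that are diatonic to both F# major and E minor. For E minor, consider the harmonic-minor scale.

Triads in F# major: F# major (I), G# minor (ii), A# minor (iii), B major (IV), C# major (V), D# minor (vi), E# diminished (vii°).
Triads in E minor (harmonic minor): E minor (i), F# diminished (ii°), G augmented (III+), A minor (iv), B major (V), C major (VI), D# diminished (vii°).
Shared triads with their functions: B major (IV in F# major, V in E minor).

B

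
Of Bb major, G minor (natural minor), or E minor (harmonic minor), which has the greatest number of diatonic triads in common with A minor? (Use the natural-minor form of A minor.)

E minor

Triads of A minor (natural minor): A minor (i), B diminished (ii°), C major (III), D minor (iv), E minor (v), F major (VI), G major (VII).
Bb major shares 2: Dm, F.
G minor (natural minor) shares 2: Dm, F.
E minor (harmonic minor) shares 3: Am, C, Em.
The most common triads (3) are shared with E minor.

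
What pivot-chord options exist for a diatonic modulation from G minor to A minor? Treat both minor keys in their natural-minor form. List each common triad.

Dm, F

Triads in G minor (natural minor): Gm (i), Adim (ii°), B♭ (III), Cm (iv), Dm (v), E♭ (VI), F (VII).
Triads in A minor (natural minor): Am (i), Bdim (ii°), C (III), Dm (iv), Em (v), F (VI), G (VII).
Shared triads with their functions: Dm (v in G minor, iv in A minor); F (VII in G minor, VI in A minor).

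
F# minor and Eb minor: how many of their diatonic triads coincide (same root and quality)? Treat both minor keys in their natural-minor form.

0

Diatonic triads of F# minor (natural minor): F#m (i), G#dim (ii°), A (III), Bm (iv), C#m (v), D (VI), E (VII).
Diatonic triads of Eb minor (natural minor): Ebm (i), Fdim (ii°), Gb (III), Abm (iv), Bbm (v), Cb (VI), Db (VII).
No triad has the same root and quality in both keys.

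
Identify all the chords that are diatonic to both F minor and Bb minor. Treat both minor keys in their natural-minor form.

Triads in F minor (natural minor): Fm (i), Gdim (ii°), Ab (III), Bbm (iv), Cm (v), Db (VI), Eb (VII).
Triads in Bb minor (natural minor): Bbm (i), Cdim (ii°), Db (III), Ebm (iv), Fm (v), Gb (VI), Ab (VII).
Shared triads with their functions: Fm (i in F minor, v in Bb minor); Ab (III in F minor, VII in Bb minor); Bbm (iv in F minor, i in Bb minor); Db (VI in F minor, III in Bb minor).

Fm, Ab, Bbm, Db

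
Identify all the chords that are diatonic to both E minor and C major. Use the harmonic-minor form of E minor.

Triads in E minor (harmonic minor): E minor (i), F♯ diminished (ii°), G augmented (III+), A minor (iv), B major (V), C major (VI), D♯ diminished (vii°).
Triads in C major: C major (I), D minor (ii), E minor (iii), F major (IV), G major (V), A minor (vi), B diminished (vii°).
Shared triads with their functions: E minor (i in E minor, iii in C major); A minor (iv in E minor, vi in C major); C major (VI in E minor, I in C major).

Em, Am, C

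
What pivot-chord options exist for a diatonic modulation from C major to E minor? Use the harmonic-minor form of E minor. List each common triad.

C, Em, Am

Triads in C major: C major (I), D minor (ii), E minor (iii), F major (IV), G major (V), A minor (vi), B diminished (vii°).
Triads in E minor (harmonic minor): E minor (i), F# diminished (ii°), G augmented (III+), A minor (iv), B major (V), C major (VI), D# diminished (vii°).
Shared triads with their functions: C major (I in C major, VI in E minor); E minor (iii in C major, i in E minor); A minor (vi in C major, iv in E minor).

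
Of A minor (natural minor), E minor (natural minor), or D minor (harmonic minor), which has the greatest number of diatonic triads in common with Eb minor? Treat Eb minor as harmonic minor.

D minor

Triads of Eb minor (harmonic minor): Ebm (i), Fdim (ii°), Gbaug (III+), Abm (iv), Bb (V), Cb (VI), Ddim (vii°).
A minor (natural minor) shares 0: none.
E minor (natural minor) shares 0: none.
D minor (harmonic minor) shares 1: Bb.
The most common triads (1) are shared with D minor.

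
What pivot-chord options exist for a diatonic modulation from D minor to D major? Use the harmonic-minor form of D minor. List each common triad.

Triads in D minor (harmonic minor): Dm (i), Edim (ii°), Faug (III+), Gm (iv), A (V), B♭ (VI), C♯dim (vii°).
Triads in D major: D (I), Em (ii), F♯m (iii), G (IV), A (V), Bm (vi), C♯dim (vii°).
Shared triads with their functions: A (V in D minor, V in D major); C♯dim (vii° in D minor, vii° in D major).

A, C♯dim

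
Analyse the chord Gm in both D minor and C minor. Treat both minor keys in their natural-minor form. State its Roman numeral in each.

The scale of D minor (natural minor) is D E F G A Bb C; G is degree 4, and the triad built there (G-Bb-D) is minor, so it is iv.
The scale of C minor (natural minor) is C D Eb F G Ab Bb; G is degree 5, and the triad built there (G-Bb-D) is minor, so it is v.

iv in D minor; v in C minor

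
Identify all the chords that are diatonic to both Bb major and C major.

Dm, F

Triads in Bb major: Bb (I), Cm (ii), Dm (iii), Eb (IV), F (V), Gm (vi), Adim (vii°).
Triads in C major: C (I), Dm (ii), Em (iii), F (IV), G (V), Am (vi), Bdim (vii°).
Shared triads with their functions: Dm (iii in Bb major, ii in C major); F (V in Bb major, IV in C major).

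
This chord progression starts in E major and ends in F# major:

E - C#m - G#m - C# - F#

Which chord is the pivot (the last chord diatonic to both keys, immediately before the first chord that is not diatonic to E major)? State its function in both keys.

Chords diatonic to E major: E, F#m, G#m, A, B, C#m, D#dim.
Reading the progression, the first chord not in that set is C#, so the modulation leaves E major there.
The chord immediately before C# is G#m, which is diatonic to both keys: iii in E major and ii in F# major.

G#m — iii in E major, ii in F# major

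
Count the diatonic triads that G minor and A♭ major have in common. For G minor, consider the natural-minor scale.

Diatonic triads of G minor (natural minor): Gm (i), Adim (ii°), B♭ (III), Cm (iv), Dm (v), E♭ (VI), F (VII).
Diatonic triads of A♭ major: A♭ (I), B♭m (ii), Cm (iii), D♭ (IV), E♭ (V), Fm (vi), Gdim (vii°).
Matching root and quality in both lists: Cm, E♭.
That gives 2 common triads.

2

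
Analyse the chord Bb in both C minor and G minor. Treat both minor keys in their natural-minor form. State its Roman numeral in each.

The scale of C minor (natural minor) is C D Eb F G Ab Bb; Bb is degree 7, and the triad built there (Bb-D-F) is major, so it is VII.
The scale of G minor (natural minor) is G A Bb C D Eb F; Bb is degree 3, and the triad built there (Bb-D-F) is major, so it is III.

VII in C minor; III in G minor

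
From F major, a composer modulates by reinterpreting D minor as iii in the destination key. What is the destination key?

B♭ major

The numeral iii denotes a minor triad on scale degree 3. With D on degree 3, the tonic of the new key is B♭.
Degree 3 carries a minor triad in major keys, so the destination is B♭ major.
Check: the diatonic triads of B♭ major are B♭ (I), Cm (ii), Dm (iii), E♭ (IV), F (V), Gm (vi), Adim (vii°) — D minor is indeed iii.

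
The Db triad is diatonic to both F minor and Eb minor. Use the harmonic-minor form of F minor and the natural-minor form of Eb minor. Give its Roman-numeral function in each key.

The scale of F minor (harmonic minor) is F G Ab Bb C Db E; Db is degree 6, and the triad built there (Db-F-Ab) is major, so it is VI.
The scale of Eb minor (natural minor) is Eb F Gb Ab Bb Cb Db; Db is degree 7, and the triad built there (Db-F-Ab) is major, so it is VII.

VI in F minor; VII in Eb minor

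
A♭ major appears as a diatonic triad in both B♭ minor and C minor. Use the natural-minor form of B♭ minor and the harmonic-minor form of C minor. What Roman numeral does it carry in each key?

VII in B♭ minor; VI in C minor

The scale of B♭ minor (natural minor) is B♭ C D♭ E♭ F G♭ A♭; A♭ is degree 7, and the triad built there (A♭-C-E♭) is major, so it is VII.
The scale of C minor (harmonic minor) is C D E♭ F G A♭ B; A♭ is degree 6, and the triad built there (A♭-C-E♭) is major, so it is VI.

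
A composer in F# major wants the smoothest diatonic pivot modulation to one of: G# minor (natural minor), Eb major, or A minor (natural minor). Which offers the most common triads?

G# minor

Triads of F# major: F# major (I), G# minor (ii), A# minor (iii), B major (IV), C# major (V), D# minor (vi), E# diminished (vii°).
G# minor (natural minor) shares 4: F#, G#m, B, D#m.
Eb major shares 0: none.
A minor (natural minor) shares 0: none.
The most common triads (4) are shared with G# minor.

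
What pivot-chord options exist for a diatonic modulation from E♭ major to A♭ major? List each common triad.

E♭, Fm, A♭, Cm

Triads in E♭ major: E♭ (I), Fm (ii), Gm (iii), A♭ (IV), B♭ (V), Cm (vi), Ddim (vii°).
Triads in A♭ major: A♭ (I), B♭m (ii), Cm (iii), D♭ (IV), E♭ (V), Fm (vi), Gdim (vii°).
Shared triads with their functions: E♭ (I in E♭ major, V in A♭ major); Fm (ii in E♭ major, vi in A♭ major); A♭ (IV in E♭ major, I in A♭ major); Cm (vi in E♭ major, iii in A♭ major).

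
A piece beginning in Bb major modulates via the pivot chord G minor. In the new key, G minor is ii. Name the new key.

The numeral ii denotes a minor triad on scale degree 2. With G on degree 2, the tonic of the new key is F.
Degree 2 carries a minor triad in major keys, so the destination is F major.
Check: the diatonic triads of F major are F (I), Gm (ii), Am (iii), Bb (IV), C (V), Dm (vi), Edim (vii°) — G minor is indeed ii.

F major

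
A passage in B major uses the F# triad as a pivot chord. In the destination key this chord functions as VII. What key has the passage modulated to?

G# minor

The numeral VII denotes a major triad on scale degree 7. With F# on degree 7, the tonic of the new key is G#.
Degree 7 carries a major triad in natural-minor keys, so the destination is G# minor.
Check: the diatonic triads of G# minor (natural minor) are G#m (i), A#dim (ii°), B (III), C#m (iv), D#m (v), E (VI), F# (VII) — F# is indeed VII.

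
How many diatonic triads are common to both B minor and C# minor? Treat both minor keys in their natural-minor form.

2

Diatonic triads of B minor (natural minor): Bm (i), C#dim (ii°), D (III), Em (iv), F#m (v), G (VI), A (VII).
Diatonic triads of C# minor (natural minor): C#m (i), D#dim (ii°), E (III), F#m (iv), G#m (v), A (VI), B (VII).
Matching root and quality in both lists: F#m, A.
That gives 2 common triads.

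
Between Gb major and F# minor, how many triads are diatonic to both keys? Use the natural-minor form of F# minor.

0

Diatonic triads of Gb major: Gb (I), Abm (ii), Bbm (iii), Cb (IV), Db (V), Ebm (vi), Fdim (vii°).
Diatonic triads of F# minor (natural minor): F#m (i), G#dim (ii°), A (III), Bm (iv), C#m (v), D (VI), E (VII).
No triad has the same root and quality in both keys.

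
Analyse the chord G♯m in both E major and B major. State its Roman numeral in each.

The scale of E major is E F♯ G♯ A B C♯ D♯; G♯ is degree 3, and the triad built there (G♯-B-D♯) is minor, so it is iii.
The scale of B major is B C♯ D♯ E F♯ G♯ A♯; G♯ is degree 6, and the triad built there (G♯-B-D♯) is minor, so it is vi.

iii in E major; vi in B major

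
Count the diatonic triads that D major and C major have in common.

2

Diatonic triads of D major: D (I), Em (ii), F#m (iii), G (IV), A (V), Bm (vi), C#dim (vii°).
Diatonic triads of C major: C (I), Dm (ii), Em (iii), F (IV), G (V), Am (vi), Bdim (vii°).
Matching root and quality in both lists: Em, G.
That gives 2 common triads.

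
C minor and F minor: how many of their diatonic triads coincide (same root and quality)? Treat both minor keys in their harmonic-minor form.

1

Diatonic triads of C minor (harmonic minor): Cm (i), Ddim (ii°), Ebaug (III+), Fm (iv), G (V), Ab (VI), Bdim (vii°).
Diatonic triads of F minor (harmonic minor): Fm (i), Gdim (ii°), Abaug (III+), Bbm (iv), C (V), Db (VI), Edim (vii°).
Matching root and quality in both lists: Fm.
That gives 1 common triad.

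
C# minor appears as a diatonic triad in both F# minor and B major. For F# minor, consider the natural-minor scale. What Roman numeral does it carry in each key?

The scale of F# minor (natural minor) is F# G# A B C# D E; C# is degree 5, and the triad built there (C#-E-G#) is minor, so it is v.
The scale of B major is B C# D# E F# G# A#; C# is degree 2, and the triad built there (C#-E-G#) is minor, so it is ii.

v in F# minor; ii in B major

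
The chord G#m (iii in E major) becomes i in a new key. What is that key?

G# minor

The numeral i denotes a minor triad on scale degree 1. With G# on degree 1, the tonic of the new key is G#.
Degree 1 carries a minor triad in minor keys, so the destination is G# minor.
Check: the diatonic triads of G# minor (natural minor) are G#m (i), A#dim (ii°), B (III), C#m (iv), D#m (v), E (VI), F# (VII) — G#m is indeed i.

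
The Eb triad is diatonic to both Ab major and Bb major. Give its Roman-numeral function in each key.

The scale of Ab major is Ab Bb C Db Eb F G; Eb is degree 5, and the triad built there (Eb-G-Bb) is major, so it is V.
The scale of Bb major is Bb C D Eb F G A; Eb is degree 4, and the triad built there (Eb-G-Bb) is major, so it is IV.

V in Ab major; IV in Bb major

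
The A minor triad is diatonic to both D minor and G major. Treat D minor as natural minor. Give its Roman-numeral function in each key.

The scale of D minor (natural minor) is D E F G A Bb C; A is degree 5, and the triad built there (A-C-E) is minor, so it is v.
The scale of G major is G A B C D E F#; A is degree 2, and the triad built there (A-C-E) is minor, so it is ii.

v in D minor; ii in G major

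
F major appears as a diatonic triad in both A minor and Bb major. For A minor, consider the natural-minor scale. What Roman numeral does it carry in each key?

The scale of A minor (natural minor) is A B C D E F G; F is degree 6, and the triad built there (F-A-C) is major, so it is VI.
The scale of Bb major is Bb C D Eb F G A; F is degree 5, and the triad built there (F-A-C) is major, so it is V.

VI in A minor; V in Bb major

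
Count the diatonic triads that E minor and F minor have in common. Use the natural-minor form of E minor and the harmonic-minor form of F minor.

Diatonic triads of E minor (natural minor): Em (i), F#dim (ii°), G (III), Am (iv), Bm (v), C (VI), D (VII).
Diatonic triads of F minor (harmonic minor): Fm (i), Gdim (ii°), Abaug (III+), Bbm (iv), C (V), Db (VI), Edim (vii°).
Matching root and quality in both lists: C.
That gives 1 common triad.

1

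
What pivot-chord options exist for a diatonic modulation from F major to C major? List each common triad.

F, Am, C, Dm

Triads in F major: F (I), Gm (ii), Am (iii), B♭ (IV), C (V), Dm (vi), Edim (vii°).
Triads in C major: C (I), Dm (ii), Em (iii), F (IV), G (V), Am (vi), Bdim (vii°).
Shared triads with their functions: F (I in F major, IV in C major); Am (iii in F major, vi in C major); C (V in F major, I in C major); Dm (vi in F major, ii in C major).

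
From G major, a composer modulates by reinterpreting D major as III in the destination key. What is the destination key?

B minor

The numeral III denotes a major triad on scale degree 3. With D on degree 3, the tonic of the new key is B.
Degree 3 carries a major triad in natural-minor keys, so the destination is B minor.
Check: the diatonic triads of B minor (natural minor) are Bm (i), C#dim (ii°), D (III), Em (iv), F#m (v), G (VI), A (VII) — D major is indeed III.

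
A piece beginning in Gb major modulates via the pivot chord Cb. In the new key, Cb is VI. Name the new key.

Eb minor

The numeral VI denotes a major triad on scale degree 6. With Cb on degree 6, the tonic of the new key is Eb.
Degree 6 carries a major triad in minor keys, so the destination is Eb minor.
Check: the diatonic triads of Eb minor (natural minor) are Ebm (i), Fdim (ii°), Gb (III), Abm (iv), Bbm (v), Cb (VI), Db (VII) — Cb is indeed VI.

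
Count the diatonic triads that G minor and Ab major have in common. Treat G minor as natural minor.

2

Diatonic triads of G minor (natural minor): Gm (i), Adim (ii°), Bb (III), Cm (iv), Dm (v), Eb (VI), F (VII).
Diatonic triads of Ab major: Ab (I), Bbm (ii), Cm (iii), Db (IV), Eb (V), Fm (vi), Gdim (vii°).
Matching root and quality in both lists: Cm, Eb.
That gives 2 common triads.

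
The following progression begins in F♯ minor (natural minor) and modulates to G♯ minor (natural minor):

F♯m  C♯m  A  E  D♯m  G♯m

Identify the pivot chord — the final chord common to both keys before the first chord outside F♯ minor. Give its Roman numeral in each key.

Chords diatonic to F♯ minor: F♯m, G♯dim, A, Bm, C♯m, D, E.
Reading the progression, the first chord not in that set is D♯m, so the modulation leaves F♯ minor there.
The chord immediately before D♯m is E, which is diatonic to both keys: VII in F♯ minor and VI in G♯ minor.

E — VII in F♯ minor, VI in G♯ minor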